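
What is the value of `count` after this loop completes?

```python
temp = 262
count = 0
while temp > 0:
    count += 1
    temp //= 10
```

Count digits by repeated division by 10
`count` takes the values: 0 → 1 → 2 → 3

Answer: 3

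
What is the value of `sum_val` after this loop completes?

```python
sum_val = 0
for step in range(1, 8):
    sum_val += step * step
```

Sum of squares 1² to 7² = 140
`sum_val` takes the values: 0 → 1 → 5 → 14 → 30 → 55 → 91 → 140

Answer: 140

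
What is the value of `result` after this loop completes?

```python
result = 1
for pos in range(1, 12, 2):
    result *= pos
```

Product of 1, 3, 5, ... up to 11
`result` takes the values: 1 → 3 → 15 → 105 → 945 → 10395

Answer: 10395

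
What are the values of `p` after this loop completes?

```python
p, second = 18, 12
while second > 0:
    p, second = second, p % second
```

GCD of 18 and 12
`p` takes the values: 18 → 12 → 6

Answer: 6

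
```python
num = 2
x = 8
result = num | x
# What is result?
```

Trace:
`num = 2` → num = 2
`x = 8` → x = 8
`result = num | x` → result = 10
So result = 10

Answer: 10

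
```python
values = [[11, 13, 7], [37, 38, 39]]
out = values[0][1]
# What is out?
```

Trace:
`values = [[11, 13, 7], [37, 38, 39]]` → values = [[11, 13, 7], [37, 38, 39]]
`out = values[0][1]` → out = 13
So out = 13

Answer: 13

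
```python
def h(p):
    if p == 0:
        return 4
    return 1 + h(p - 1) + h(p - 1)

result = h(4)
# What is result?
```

h(p) = 1 + 2·h(p-1), h(0)=4. Closed form: (4+1)·2^4 - 1 = 79.

Answer: 79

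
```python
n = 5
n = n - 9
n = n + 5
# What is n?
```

Trace:
`n = 5` → n = 5
`n = n - 9` → n = -4
`n = n + 5` → n = 1
So n = 1

Answer: 1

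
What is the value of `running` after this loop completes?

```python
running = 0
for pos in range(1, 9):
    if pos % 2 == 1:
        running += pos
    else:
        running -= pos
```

Add odd, subtract even
`running` takes the values: 0 → 1 → -1 → 2 → -2 → 3 → -3 → 4 → -4

Answer: -4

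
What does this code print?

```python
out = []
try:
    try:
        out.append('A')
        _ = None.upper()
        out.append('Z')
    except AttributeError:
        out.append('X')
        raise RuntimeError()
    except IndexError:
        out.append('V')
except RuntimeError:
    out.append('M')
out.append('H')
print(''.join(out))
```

Execution trace: 'A' (inner try body) → 'X' (inner except AttributeError) → 'M' (outer except RuntimeError) → 'H' (after the try/except). Output: AXMH

Answer: AXMH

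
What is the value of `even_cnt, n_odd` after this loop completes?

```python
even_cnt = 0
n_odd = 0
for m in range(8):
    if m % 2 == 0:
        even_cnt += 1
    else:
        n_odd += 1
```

Count evens and odds in range(8)
`even_cnt, n_odd` takes the values: (0, 0) → (1, 0) → (1, 1) → (2, 1) → (2, 2) → (3, 2) → (3, 3) → (4, 3) → (4, 4)

Answer: 4, 4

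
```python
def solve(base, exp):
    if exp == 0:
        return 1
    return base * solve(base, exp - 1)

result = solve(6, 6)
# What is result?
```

solve(6, 6) = 6 * 6 * 6 * 6 * 6 * 6 = 46656

Answer: 46656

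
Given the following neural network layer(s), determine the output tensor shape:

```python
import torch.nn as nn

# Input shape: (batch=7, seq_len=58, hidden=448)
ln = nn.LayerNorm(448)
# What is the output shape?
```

Input: (7, 58, 448) -> Output: (7, 58, 448)

Answer: (7, 58, 448)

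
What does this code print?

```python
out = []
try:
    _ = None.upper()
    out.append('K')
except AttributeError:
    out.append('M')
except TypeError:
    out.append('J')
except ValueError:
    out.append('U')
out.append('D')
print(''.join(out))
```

Execution trace: 'M' (except AttributeError) → 'D' (after the try/except). Output: MD

Answer: MD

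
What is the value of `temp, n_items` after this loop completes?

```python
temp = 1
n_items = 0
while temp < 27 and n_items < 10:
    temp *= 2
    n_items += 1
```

Double until >= 27 or 10 iterations
`temp, n_items` takes the values: (1, 0) → (2, 0) → (2, 1) → (4, 1) → (4, 2) → (8, 2) → (8, 3) → (16, 3) → (16, 4) → (32, 4) → (32, 5)

Answer: 32, 5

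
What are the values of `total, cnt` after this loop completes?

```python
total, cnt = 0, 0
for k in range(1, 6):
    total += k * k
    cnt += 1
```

Sum of squares and count
`total, cnt` takes the values: (0, 0) → (1, 0) → (1, 1) → (5, 1) → (5, 2) → (14, 2) → (14, 3) → (30, 3) → (30, 4) → (55, 4) → (55, 5)

Answer: 55, 5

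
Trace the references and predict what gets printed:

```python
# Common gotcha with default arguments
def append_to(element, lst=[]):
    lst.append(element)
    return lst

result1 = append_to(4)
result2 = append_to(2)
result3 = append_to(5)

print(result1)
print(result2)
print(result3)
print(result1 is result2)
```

Key concept: mutable default argument gotcha.
Step by step:
`result1 = append_to(4)` → result1 = [4]
`result2 = append_to(2)` → result1 = [4, 2] (same object as result2); result2 = [4, 2] (same object as result1)
`result3 = append_to(5)` → result1 = [4, 2, 5] (same object as result2, result3); result2 = [4, 2, 5] (same object as result1, result3); result3 = [4, 2, 5] (same object as result1, result2)
`print(result1)` → prints [4, 2, 5]
`print(result2)` → prints [4, 2, 5]
`print(result3)` → prints [4, 2, 5]
`print(result1 is result2)` → prints True

Answer:
[4, 2, 5]
[4, 2, 5]
[4, 2, 5]
True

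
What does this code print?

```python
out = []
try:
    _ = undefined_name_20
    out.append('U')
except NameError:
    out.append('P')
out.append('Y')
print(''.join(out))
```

Execution trace: 'P' (except NameError) → 'Y' (after the try/except). Output: PY

Answer: PY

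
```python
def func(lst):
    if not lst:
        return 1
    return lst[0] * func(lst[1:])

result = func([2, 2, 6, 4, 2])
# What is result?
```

Product over [2, 2, 6, 4, 2] = 2 * 2 * 6 * 4 * 2 = 192

Answer: 192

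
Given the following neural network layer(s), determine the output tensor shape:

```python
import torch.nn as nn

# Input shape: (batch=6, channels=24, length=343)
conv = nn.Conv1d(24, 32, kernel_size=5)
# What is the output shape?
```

Input: (6, 24, 343) -> Output: (6, 32, 339)

Answer: (6, 32, 339)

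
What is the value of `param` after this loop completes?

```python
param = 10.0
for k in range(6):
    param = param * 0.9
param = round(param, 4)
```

Exponential decay: 10.0 * 0.9^6
`param` takes the values: 10.0 → 9.0 → 8.1 → 7.29 → 6.561 → 5.9049 → 5.31441 → 5.3144

Answer: 5.3144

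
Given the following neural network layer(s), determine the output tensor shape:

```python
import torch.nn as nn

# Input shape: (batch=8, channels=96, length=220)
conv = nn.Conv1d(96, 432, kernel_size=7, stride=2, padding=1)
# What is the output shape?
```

Input: (8, 96, 220) -> Output: (8, 432, 108)

Answer: (8, 432, 108)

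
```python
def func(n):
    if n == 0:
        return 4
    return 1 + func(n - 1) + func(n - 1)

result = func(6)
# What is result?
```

func(n) = 1 + 2·func(n-1), func(0)=4. Closed form: (4+1)·2^6 - 1 = 319.

Answer: 319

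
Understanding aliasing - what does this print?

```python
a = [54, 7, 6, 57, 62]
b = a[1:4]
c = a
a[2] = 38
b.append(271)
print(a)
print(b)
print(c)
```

Key concept: slice vs alias.
Step by step:
`a = [54, 7, 6, 57, 62]` → a = [54, 7, 6, 57, 62]
`b = a[1:4]` → b = [7, 6, 57]
`c = a` → c = [54, 7, 6, 57, 62] (same object as a)
`a[2] = 38` → a = [54, 7, 38, 57, 62] (same object as c); c = [54, 7, 38, 57, 62] (same object as a)
`b.append(271)` → b = [7, 6, 57, 271]
`print(a)` → prints [54, 7, 38, 57, 62]
`print(b)` → prints [7, 6, 57, 271]
`print(c)` → prints [54, 7, 38, 57, 62]

Answer:
[54, 7, 38, 57, 62]
[7, 6, 57, 271]
[54, 7, 38, 57, 62]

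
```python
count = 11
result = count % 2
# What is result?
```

Trace:
`count = 11` → count = 11
`result = count % 2` → result = 1
So result = 1

Answer: 1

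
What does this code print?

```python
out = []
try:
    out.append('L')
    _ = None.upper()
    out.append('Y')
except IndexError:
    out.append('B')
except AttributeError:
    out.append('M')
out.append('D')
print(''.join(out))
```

Execution trace: 'L' (try body) → 'M' (except AttributeError) → 'D' (after the try/except). Output: LMD

Answer: LMD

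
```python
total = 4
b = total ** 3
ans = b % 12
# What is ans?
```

Trace:
`total = 4` → total = 4
`b = total ** 3` → b = 64
`ans = b % 12` → ans = 4
So ans = 4

Answer: 4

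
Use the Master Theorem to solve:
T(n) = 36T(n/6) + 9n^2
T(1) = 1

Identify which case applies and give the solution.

a=36, b=6, f(n)=9n^2. log_6(36) = 2. Since c=2 = 2, Case 2 applies: T(n) = Θ(n^log_b(a) · log n) = O(n^2 log n).

Answer: O(n^2 log n) - Case 2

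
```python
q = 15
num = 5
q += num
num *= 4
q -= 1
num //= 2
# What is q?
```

Trace:
`q = 15` → q = 15
`num = 5` → num = 5
`q += num` → q = 20
`num *= 4` → num = 20
`q -= 1` → q = 19
`num //= 2` → num = 10
So q = 19

Answer: 19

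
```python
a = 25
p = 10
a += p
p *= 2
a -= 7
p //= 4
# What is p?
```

Trace:
`a = 25` → a = 25
`p = 10` → p = 10
`a += p` → a = 35
`p *= 2` → p = 20
`a -= 7` → a = 28
`p //= 4` → p = 5
So p = 5

Answer: 5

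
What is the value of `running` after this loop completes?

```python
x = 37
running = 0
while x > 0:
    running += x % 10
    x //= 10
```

Sum digits of 37
`running` takes the values: 0 → 7 → 10

Answer: 10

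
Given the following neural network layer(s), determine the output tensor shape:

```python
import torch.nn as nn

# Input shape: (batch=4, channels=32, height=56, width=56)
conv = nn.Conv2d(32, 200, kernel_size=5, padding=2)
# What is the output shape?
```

Input: (4, 32, 56, 56) -> Output: (4, 200, 56, 56)

Answer: (4, 200, 56, 56)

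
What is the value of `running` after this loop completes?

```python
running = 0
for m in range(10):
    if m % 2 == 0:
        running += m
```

Sum of even numbers 0 to 9
`running` takes the values: 0 → 2 → 6 → 12 → 20

Answer: 20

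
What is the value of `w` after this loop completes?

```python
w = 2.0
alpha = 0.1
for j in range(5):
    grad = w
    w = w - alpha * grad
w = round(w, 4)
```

Gradient descent: w = 2.0 * (1 - 0.1)^5
`w` takes the values: 2.0 → 1.8 → 1.62 → 1.458 → 1.3122 → 1.18098 → 1.181

Answer: 1.181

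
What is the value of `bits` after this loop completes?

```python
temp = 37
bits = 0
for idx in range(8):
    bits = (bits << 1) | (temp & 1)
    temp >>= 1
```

Reverse lowest 8 bits of 37
`bits` takes the values: 0 → 1 → 2 → 5 → 10 → 20 → 41 → 82 → 164

Answer: 164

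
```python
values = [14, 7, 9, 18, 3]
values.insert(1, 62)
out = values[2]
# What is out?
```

Trace:
`values = [14, 7, 9, 18, 3]` → values = [14, 7, 9, 18, 3]
`values.insert(1, 62)` → values = [14, 62, 7, 9, 18, 3]
`out = values[2]` → out = 7
So out = 7

Answer: 7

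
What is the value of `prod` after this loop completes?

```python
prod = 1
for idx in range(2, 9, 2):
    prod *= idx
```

Product of even numbers 2 to 8
`prod` takes the values: 1 → 2 → 8 → 48 → 384

Answer: 384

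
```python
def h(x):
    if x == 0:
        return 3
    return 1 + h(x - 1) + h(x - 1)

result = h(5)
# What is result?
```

h(x) = 1 + 2·h(x-1), h(0)=3. Closed form: (3+1)·2^5 - 1 = 127.

Answer: 127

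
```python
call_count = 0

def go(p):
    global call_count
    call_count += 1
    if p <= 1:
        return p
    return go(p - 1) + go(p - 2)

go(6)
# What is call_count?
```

Calls(p) = 1 + Calls(p-1) + Calls(p-2); Calls(0)=Calls(1)=1. For p=6 this gives 25.

Answer: 25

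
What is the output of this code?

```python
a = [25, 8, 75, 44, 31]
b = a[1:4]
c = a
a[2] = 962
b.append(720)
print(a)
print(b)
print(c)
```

Key concept: slice vs alias.
Step by step:
`a = [25, 8, 75, 44, 31]` → a = [25, 8, 75, 44, 31]
`b = a[1:4]` → b = [8, 75, 44]
`c = a` → c = [25, 8, 75, 44, 31] (same object as a)
`a[2] = 962` → a = [25, 8, 962, 44, 31] (same object as c); c = [25, 8, 962, 44, 31] (same object as a)
`b.append(720)` → b = [8, 75, 44, 720]
`print(a)` → prints [25, 8, 962, 44, 31]
`print(b)` → prints [8, 75, 44, 720]
`print(c)` → prints [25, 8, 962, 44, 31]

Answer:
[25, 8, 962, 44, 31]
[8, 75, 44, 720]
[25, 8, 962, 44, 31]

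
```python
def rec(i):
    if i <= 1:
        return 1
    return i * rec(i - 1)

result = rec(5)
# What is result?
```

rec(5) = 5 * 4 * 3 * 2 * 1 = 120

Answer: 120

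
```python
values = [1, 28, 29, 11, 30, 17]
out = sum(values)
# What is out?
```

Trace:
`values = [1, 28, 29, 11, 30, 17]` → values = [1, 28, 29, 11, 30, 17]
`out = sum(values)` → out = 116
So out = 116

Answer: 116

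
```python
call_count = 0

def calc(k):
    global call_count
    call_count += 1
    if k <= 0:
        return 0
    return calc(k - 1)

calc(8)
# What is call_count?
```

Linear recursion stepping by 1: 9 calls from k=8 down to ≤0.

Answer: 9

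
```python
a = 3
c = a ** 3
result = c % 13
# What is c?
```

Trace:
`a = 3` → a = 3
`c = a ** 3` → c = 27
`result = c % 13` → result = 1
So c = 27

Answer: 27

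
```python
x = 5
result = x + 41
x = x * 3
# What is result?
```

Trace:
`x = 5` → x = 5
`result = x + 41` → result = 46
`x = x * 3` → x = 15
So result = 46

Answer: 46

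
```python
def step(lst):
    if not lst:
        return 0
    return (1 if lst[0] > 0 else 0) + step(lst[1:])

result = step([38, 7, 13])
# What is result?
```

Count of positive elements in [38, 7, 13] = 3

Answer: 3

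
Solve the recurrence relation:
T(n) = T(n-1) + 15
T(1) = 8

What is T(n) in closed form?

Unrolling: T(n) = T(1) + 15·(n-1) = 8 + 15(n-1) = 15n - 7.

Answer: T(n) = 15n - 7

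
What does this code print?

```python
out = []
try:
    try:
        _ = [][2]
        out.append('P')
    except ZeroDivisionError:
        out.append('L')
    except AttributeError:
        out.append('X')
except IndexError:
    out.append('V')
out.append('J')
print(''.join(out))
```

Execution trace: 'V' (outer except IndexError) → 'J' (after the try/except). Output: VJ

Answer: VJ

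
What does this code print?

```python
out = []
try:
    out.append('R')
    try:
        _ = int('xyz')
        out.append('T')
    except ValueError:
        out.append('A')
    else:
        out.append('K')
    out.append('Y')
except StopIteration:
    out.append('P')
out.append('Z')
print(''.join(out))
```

Execution trace: 'R' (try body) → 'A' (inner except ValueError) → 'Y' (try body, no exception) → 'Z' (after the try/except). Output: RAYZ

Answer: RAYZ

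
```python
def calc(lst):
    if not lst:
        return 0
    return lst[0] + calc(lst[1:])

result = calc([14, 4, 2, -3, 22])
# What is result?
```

14 + 4 + 2 + (-3) + 22 + 0 = 39

Answer: 39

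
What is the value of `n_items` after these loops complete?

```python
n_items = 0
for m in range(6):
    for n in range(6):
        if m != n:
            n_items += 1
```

6² - 6 (exclude diagonal)
`n_items` takes the values: 0 → 1 → 2 → 3 → 4 → 5 → 6 → 7 → 8 → 9 → 10 → 11 → 12 → 13 → 14 → 15 → 16 → 17 → 18 → 19 → 20 → 21 → 22 → 23 → 24 → 25 → 26 → 27 → 28 → 29 → 30

Answer: 30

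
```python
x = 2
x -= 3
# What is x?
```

Trace:
`x = 2` → x = 2
`x -= 3` → x = -1
So x = -1

Answer: -1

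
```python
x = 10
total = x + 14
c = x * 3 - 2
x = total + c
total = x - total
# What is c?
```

Trace:
`x = 10` → x = 10
`total = x + 14` → total = 24
`c = x * 3 - 2` → c = 28
`x = total + c` → x = 52
`total = x - total` → total = 28
So c = 28

Answer: 28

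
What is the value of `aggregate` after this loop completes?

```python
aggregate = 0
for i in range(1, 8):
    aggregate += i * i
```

Sum of squares 1² to 7² = 140
`aggregate` takes the values: 0 → 1 → 5 → 14 → 30 → 55 → 91 → 140

Answer: 140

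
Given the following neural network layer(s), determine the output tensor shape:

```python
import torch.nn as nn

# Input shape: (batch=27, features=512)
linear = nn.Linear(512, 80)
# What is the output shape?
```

Input: (27, 512) -> Output: (27, 80)

Answer: (27, 80)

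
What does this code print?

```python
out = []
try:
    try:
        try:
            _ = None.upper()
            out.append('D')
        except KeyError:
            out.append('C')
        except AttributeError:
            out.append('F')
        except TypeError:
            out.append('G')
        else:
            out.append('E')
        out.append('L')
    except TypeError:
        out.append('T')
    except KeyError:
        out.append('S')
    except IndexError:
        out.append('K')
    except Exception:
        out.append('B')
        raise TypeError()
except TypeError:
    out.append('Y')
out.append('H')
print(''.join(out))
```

Execution trace: 'F' (inner except AttributeError) → 'L' (try body, no exception) → 'H' (after the try/except). Output: FLH

Answer: FLH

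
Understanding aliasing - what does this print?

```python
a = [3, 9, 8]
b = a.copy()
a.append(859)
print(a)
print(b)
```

Key concept: list.copy() creates independent copy.
Step by step:
`a = [3, 9, 8]` → a = [3, 9, 8]
`b = a.copy()` → b = [3, 9, 8]
`a.append(859)` → a = [3, 9, 8, 859]
`print(a)` → prints [3, 9, 8, 859]
`print(b)` → prints [3, 9, 8]

Answer:
[3, 9, 8, 859]
[3, 9, 8]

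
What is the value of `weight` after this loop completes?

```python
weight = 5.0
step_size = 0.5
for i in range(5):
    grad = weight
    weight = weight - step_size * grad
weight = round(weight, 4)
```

Gradient descent: w = 5.0 * (1 - 0.5)^5
`weight` takes the values: 5.0 → 2.5 → 1.25 → 0.625 → 0.3125 → 0.15625 → 0.1562

Answer: 0.1562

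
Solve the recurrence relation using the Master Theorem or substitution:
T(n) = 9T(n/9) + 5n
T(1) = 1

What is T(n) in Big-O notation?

By Master Theorem: a=9, b=9, f(n)=5n. Since log_9(9) = 1 and f(n) = Θ(n^1), Case 2 applies. T(n) = O(n log n).

Answer: O(n log n)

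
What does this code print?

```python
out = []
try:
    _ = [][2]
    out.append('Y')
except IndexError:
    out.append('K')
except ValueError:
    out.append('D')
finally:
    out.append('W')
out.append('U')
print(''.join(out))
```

Execution trace: 'K' (except IndexError) → 'W' (finally) → 'U' (after the try/except). Output: KWU

Answer: KWU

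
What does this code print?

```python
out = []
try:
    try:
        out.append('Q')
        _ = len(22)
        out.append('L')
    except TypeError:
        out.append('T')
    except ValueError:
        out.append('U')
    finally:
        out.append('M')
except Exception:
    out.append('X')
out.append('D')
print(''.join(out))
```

Execution trace: 'Q' (inner try body) → 'T' (inner except TypeError) → 'M' (inner finally) → 'D' (after the try/except). Output: QTMD

Answer: QTMD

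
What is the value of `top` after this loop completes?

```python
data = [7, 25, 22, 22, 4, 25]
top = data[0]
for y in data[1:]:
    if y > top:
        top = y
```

Maximum of [7, 25, 22, 22, 4, 25]
`top` takes the values: 7 → 25

Answer: 25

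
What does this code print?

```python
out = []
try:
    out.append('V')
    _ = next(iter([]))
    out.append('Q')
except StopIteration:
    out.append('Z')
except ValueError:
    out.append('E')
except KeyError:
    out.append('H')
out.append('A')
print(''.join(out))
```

Execution trace: 'V' (try body) → 'Z' (except StopIteration) → 'A' (after the try/except). Output: VZA

Answer: VZA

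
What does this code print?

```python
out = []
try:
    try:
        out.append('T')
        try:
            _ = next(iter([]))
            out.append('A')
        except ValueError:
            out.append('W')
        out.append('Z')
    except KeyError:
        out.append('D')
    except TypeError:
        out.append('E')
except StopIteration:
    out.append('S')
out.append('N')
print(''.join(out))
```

Execution trace: 'T' (try body) → 'S' (outer except StopIteration) → 'N' (after the try/except). Output: TSN

Answer: TSN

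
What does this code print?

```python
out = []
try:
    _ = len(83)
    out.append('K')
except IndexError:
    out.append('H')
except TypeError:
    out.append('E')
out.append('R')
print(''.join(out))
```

Execution trace: 'E' (except TypeError) → 'R' (after the try/except). Output: ER

Answer: ER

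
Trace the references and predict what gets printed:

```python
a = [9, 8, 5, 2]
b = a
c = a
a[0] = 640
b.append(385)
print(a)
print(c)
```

Key concept: multiple aliases.
Step by step:
`a = [9, 8, 5, 2]` → a = [9, 8, 5, 2]
`b = a` → b = [9, 8, 5, 2] (same object as a)
`c = a` → c = [9, 8, 5, 2] (same object as a, b)
`a[0] = 640` → a = [640, 8, 5, 2] (same object as b, c); b = [640, 8, 5, 2] (same object as a, c); c = [640, 8, 5, 2] (same object as a, b)
`b.append(385)` → a = [640, 8, 5, 2, 385] (same object as b, c); b = [640, 8, 5, 2, 385] (same object as a, c); c = [640, 8, 5, 2, 385] (same object as a, b)
`print(a)` → prints [640, 8, 5, 2, 385]
`print(c)` → prints [640, 8, 5, 2, 385]

Answer:
[640, 8, 5, 2, 385]
[640, 8, 5, 2, 385]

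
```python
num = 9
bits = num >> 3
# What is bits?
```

Trace:
`num = 9` → num = 9
`bits = num >> 3` → bits = 1
So bits = 1

Answer: 1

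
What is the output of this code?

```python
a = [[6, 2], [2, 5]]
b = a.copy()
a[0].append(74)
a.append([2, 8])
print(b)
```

Key concept: shallow copy with nested lists.
Step by step:
`a = [[6, 2], [2, 5]]` → a = [[6, 2], [2, 5]]
`b = a.copy()` → b = [[6, 2], [2, 5]]
`a[0].append(74)` → a = [[6, 2, 74], [2, 5]]; b = [[6, 2, 74], [2, 5]]
`a.append([2, 8])` → a = [[6, 2, 74], [2, 5], [2, 8]]
`print(b)` → prints [[6, 2, 74], [2, 5]]

Answer: [[6, 2, 74], [2, 5]]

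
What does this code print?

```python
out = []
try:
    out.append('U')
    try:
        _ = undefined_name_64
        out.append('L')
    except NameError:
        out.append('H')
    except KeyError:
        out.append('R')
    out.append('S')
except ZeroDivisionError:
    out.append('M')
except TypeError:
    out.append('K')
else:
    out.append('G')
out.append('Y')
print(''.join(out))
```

Execution trace: 'U' (try body) → 'H' (inner except NameError) → 'S' (try body, no exception) → 'G' (else) → 'Y' (after the try/except). Output: UHSGY

Answer: UHSGY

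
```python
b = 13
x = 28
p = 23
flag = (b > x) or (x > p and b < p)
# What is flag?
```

Trace:
`b = 13` → b = 13
`x = 28` → x = 28
`p = 23` → p = 23
`flag = (b > x) or (x > p and b < p)` → flag = True
So flag = True

Answer: True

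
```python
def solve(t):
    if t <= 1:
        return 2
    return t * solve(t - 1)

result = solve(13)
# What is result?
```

solve(13) = 13 * 12 * 11 * 10 * 9 * 8 * 7 * 6 * 5 * 4 * 3 * 2 * 2 = 12454041600

Answer: 12454041600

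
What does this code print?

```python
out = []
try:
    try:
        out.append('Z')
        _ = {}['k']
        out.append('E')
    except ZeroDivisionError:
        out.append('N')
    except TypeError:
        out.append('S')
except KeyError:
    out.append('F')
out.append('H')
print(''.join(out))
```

Execution trace: 'Z' (inner try body) → 'F' (outer except KeyError) → 'H' (after the try/except). Output: ZFH

Answer: ZFH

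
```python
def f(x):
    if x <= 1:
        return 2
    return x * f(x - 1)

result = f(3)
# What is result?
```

f(3) = 3 * 2 * 2 = 12

Answer: 12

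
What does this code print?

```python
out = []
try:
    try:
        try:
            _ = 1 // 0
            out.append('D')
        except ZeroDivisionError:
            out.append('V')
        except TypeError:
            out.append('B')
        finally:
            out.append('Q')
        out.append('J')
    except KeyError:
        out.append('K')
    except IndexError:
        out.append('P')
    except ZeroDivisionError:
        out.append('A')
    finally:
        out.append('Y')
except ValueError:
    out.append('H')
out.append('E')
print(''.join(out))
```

Execution trace: 'V' (inner except ZeroDivisionError) → 'Q' (inner finally) → 'J' (try body, no exception) → 'Y' (finally) → 'E' (after the try/except). Output: VQJYE

Answer: VQJYE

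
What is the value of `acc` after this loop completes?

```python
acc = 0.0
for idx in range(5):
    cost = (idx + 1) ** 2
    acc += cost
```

Sum of squared losses 1² + 2² + ... + 5²
`acc` takes the values: 0.0 → 1.0 → 5.0 → 14.0 → 30.0 → 55.0

Answer: 55.0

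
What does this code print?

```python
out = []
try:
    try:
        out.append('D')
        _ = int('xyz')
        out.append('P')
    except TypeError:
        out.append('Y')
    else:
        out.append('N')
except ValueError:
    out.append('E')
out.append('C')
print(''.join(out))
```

Execution trace: 'D' (try body) → 'E' (outer except ValueError) → 'C' (after the try/except). Output: DEC

Answer: DEC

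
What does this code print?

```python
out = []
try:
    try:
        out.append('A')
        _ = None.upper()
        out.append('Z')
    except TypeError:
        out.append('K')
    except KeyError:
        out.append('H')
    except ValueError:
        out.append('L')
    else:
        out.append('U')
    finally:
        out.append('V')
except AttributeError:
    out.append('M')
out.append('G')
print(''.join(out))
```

Execution trace: 'A' (inner try body) → 'V' (inner finally) → 'M' (outer except AttributeError) → 'G' (after the try/except). Output: AVMG

Answer: AVMG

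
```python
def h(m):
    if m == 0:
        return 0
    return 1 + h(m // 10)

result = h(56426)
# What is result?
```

Count of digits of 56426: 5

Answer: 5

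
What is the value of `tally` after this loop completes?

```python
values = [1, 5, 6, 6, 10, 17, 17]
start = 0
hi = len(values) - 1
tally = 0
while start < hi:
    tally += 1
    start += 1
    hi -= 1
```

Iterations until pointers meet (list length 7)
`tally` takes the values: 0 → 1 → 2 → 3

Answer: 3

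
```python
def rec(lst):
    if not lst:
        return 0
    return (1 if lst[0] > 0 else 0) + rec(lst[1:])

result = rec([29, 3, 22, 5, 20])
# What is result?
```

Count of positive elements in [29, 3, 22, 5, 20] = 5

Answer: 5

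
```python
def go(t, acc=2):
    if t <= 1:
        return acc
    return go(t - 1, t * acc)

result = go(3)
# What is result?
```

Accumulator trace (n, acc): (3, 2) -> (2, 6) -> (1, 12) -> return 12

Answer: 12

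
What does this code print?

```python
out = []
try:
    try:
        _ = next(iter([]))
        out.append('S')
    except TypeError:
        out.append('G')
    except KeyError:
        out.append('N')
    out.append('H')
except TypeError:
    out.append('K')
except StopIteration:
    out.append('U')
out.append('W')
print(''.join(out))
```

Execution trace: 'U' (except StopIteration) → 'W' (after the try/except). Output: UW

Answer: UW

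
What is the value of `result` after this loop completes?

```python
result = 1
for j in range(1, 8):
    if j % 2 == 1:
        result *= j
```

Product of odd numbers 1 to 7
`result` takes the values: 1 → 3 → 15 → 105

Answer: 105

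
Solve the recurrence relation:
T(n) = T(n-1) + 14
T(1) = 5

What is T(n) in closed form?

Unrolling: T(n) = T(1) + 14·(n-1) = 5 + 14(n-1) = 14n - 9.

Answer: T(n) = 14n - 9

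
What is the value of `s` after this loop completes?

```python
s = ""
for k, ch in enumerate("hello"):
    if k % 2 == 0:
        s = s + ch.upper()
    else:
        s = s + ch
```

Uppercase even positions in 'hello'
`s` takes the values: "" → "H" → "He" → "HeL" → "HeLl" → "HeLlO"

Answer: "HeLlO"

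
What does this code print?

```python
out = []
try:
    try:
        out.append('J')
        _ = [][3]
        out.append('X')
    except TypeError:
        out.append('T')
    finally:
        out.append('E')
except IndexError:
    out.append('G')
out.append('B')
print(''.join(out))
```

Execution trace: 'J' (try body) → 'E' (finally) → 'G' (outer except IndexError) → 'B' (after the try/except). Output: JEGB

Answer: JEGB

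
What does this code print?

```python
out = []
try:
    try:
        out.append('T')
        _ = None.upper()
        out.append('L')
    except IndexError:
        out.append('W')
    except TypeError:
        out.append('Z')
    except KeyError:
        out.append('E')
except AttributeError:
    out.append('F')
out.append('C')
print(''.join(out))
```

Execution trace: 'T' (try body) → 'F' (outer except AttributeError) → 'C' (after the try/except). Output: TFC

Answer: TFC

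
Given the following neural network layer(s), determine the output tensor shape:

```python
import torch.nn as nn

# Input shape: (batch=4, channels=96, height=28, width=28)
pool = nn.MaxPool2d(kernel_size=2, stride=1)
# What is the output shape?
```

Input: (4, 96, 28, 28) -> Output: (4, 96, 27, 27)

Answer: (4, 96, 27, 27)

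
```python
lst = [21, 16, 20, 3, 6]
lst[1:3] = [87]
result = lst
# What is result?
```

Trace:
`lst = [21, 16, 20, 3, 6]` → lst = [21, 16, 20, 3, 6]
`lst[1:3] = [87]` → lst = [21, 87, 3, 6]
`result = lst` → result = [21, 87, 3, 6]
So result = [21, 87, 3, 6]

Answer: [21, 87, 3, 6]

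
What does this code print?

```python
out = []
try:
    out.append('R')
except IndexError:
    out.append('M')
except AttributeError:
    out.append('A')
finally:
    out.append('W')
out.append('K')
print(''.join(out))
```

Execution trace: 'R' (try body, no exception) → 'W' (finally) → 'K' (after the try/except). Output: RWK

Answer: RWK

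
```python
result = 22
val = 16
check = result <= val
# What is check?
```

Trace:
`result = 22` → result = 22
`val = 16` → val = 16
`check = result <= val` → check = False
So check = False

Answer: False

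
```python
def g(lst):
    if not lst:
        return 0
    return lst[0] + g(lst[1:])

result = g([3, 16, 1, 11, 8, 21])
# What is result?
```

3 + 16 + 1 + 11 + 8 + 21 + 0 = 60

Answer: 60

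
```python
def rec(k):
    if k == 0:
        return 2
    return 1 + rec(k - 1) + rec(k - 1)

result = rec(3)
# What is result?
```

rec(k) = 1 + 2·rec(k-1), rec(0)=2. Closed form: (2+1)·2^3 - 1 = 23.

Answer: 23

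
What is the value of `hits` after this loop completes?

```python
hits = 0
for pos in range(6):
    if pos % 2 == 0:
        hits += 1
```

Count numbers divisible by 2 in range(6)
`hits` takes the values: 0 → 1 → 2 → 3

Answer: 3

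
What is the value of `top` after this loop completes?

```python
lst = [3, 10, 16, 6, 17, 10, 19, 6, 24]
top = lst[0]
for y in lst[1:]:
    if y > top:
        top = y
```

Maximum of [3, 10, 16, 6, 17, 10, 19, 6, 24]
`top` takes the values: 3 → 10 → 16 → 17 → 19 → 24

Answer: 24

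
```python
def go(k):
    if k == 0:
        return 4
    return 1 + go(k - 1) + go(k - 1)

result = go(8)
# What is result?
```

go(k) = 1 + 2·go(k-1), go(0)=4. Closed form: (4+1)·2^8 - 1 = 1279.

Answer: 1279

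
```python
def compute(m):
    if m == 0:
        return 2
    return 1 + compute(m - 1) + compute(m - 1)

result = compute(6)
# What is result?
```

compute(m) = 1 + 2·compute(m-1), compute(0)=2. Closed form: (2+1)·2^6 - 1 = 191.

Answer: 191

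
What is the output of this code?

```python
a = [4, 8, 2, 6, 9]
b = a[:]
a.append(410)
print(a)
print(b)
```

Key concept: slice [:] creates copy.
Step by step:
`a = [4, 8, 2, 6, 9]` → a = [4, 8, 2, 6, 9]
`b = a[:]` → b = [4, 8, 2, 6, 9]
`a.append(410)` → a = [4, 8, 2, 6, 9, 410]
`print(a)` → prints [4, 8, 2, 6, 9, 410]
`print(b)` → prints [4, 8, 2, 6, 9]

Answer:
[4, 8, 2, 6, 9, 410]
[4, 8, 2, 6, 9]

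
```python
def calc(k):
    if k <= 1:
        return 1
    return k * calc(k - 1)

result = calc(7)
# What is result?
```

calc(7) = 7 * 6 * 5 * 4 * 3 * 2 * 1 = 5040

Answer: 5040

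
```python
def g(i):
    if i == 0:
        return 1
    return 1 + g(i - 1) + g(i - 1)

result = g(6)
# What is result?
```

g(i) = 1 + 2·g(i-1), g(0)=1. Closed form: (1+1)·2^6 - 1 = 127.

Answer: 127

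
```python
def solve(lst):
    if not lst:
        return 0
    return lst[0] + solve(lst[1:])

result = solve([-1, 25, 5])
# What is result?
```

(-1) + 25 + 5 + 0 = 29

Answer: 29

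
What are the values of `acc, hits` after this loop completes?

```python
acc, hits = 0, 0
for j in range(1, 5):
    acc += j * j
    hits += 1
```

Sum of squares and count
`acc, hits` takes the values: (0, 0) → (1, 0) → (1, 1) → (5, 1) → (5, 2) → (14, 2) → (14, 3) → (30, 3) → (30, 4)

Answer: 30, 4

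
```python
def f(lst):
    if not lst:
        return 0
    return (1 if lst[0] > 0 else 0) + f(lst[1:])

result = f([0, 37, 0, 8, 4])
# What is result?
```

Count of positive elements in [0, 37, 0, 8, 4] = 3

Answer: 3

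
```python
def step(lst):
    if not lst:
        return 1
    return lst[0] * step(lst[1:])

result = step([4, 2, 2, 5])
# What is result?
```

Product over [4, 2, 2, 5] = 4 * 2 * 2 * 5 = 80

Answer: 80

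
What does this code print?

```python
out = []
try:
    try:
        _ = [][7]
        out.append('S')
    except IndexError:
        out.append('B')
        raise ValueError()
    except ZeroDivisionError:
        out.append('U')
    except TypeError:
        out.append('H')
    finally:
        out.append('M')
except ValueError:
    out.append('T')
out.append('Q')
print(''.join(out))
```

Execution trace: 'B' (inner except IndexError) → 'M' (inner finally) → 'T' (outer except ValueError) → 'Q' (after the try/except). Output: BMTQ

Answer: BMTQ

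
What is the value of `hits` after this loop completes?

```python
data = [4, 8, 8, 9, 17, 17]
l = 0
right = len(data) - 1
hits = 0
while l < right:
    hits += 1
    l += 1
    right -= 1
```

Iterations until pointers meet (list length 6)
`hits` takes the values: 0 → 1 → 2 → 3

Answer: 3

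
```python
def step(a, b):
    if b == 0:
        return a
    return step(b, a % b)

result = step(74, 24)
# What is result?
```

step(74, 24) -> step(24, 2) -> step(2, 0) -> 2

Answer: 2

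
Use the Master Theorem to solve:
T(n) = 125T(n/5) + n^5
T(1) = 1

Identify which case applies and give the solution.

a=125, b=5, f(n)=n^5. log_5(125) = 3. Since c=5 > 3 and the regularity condition holds (125(n/5)^5 = (125/5^5)n^5 with 125/5^5 < 1), Case 3 applies: T(n) = Θ(f(n)) = O(n^5).

Answer: O(n^5) - Case 3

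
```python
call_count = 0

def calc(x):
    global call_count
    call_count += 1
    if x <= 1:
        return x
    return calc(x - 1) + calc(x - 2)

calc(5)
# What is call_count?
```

Calls(x) = 1 + Calls(x-1) + Calls(x-2); Calls(0)=Calls(1)=1. For x=5 this gives 15.

Answer: 15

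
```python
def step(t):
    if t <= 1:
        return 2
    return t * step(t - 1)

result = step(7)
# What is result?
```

step(7) = 7 * 6 * 5 * 4 * 3 * 2 * 2 = 10080

Answer: 10080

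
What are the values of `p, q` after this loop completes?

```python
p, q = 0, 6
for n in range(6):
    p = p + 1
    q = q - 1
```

p goes 0→6, q goes 6→0
`p, q` takes the values: (0, 6) → (1, 6) → (1, 5) → (2, 5) → (2, 4) → (3, 4) → (3, 3) → (4, 3) → (4, 2) → (5, 2) → (5, 1) → (6, 1) → (6, 0)

Answer: 6, 0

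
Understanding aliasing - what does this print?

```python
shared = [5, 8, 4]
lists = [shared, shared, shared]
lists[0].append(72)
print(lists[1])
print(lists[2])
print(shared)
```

Key concept: list of same reference.
Step by step:
`shared = [5, 8, 4]` → shared = [5, 8, 4]
`lists = [shared, shared, shared]` → lists = [[5, 8, 4], [5, 8, 4], [5, 8, 4]]
`lists[0].append(72)` → shared = [5, 8, 4, 72]; lists = [[5, 8, 4, 72], [5, 8, 4, 72], [5, 8, 4, 72]]
`print(lists[1])` → prints [5, 8, 4, 72]
`print(lists[2])` → prints [5, 8, 4, 72]
`print(shared)` → prints [5, 8, 4, 72]

Answer:
[5, 8, 4, 72]
[5, 8, 4, 72]
[5, 8, 4, 72]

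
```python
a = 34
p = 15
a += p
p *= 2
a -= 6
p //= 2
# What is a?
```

Trace:
`a = 34` → a = 34
`p = 15` → p = 15
`a += p` → a = 49
`p *= 2` → p = 30
`a -= 6` → a = 43
`p //= 2` → p = 15
So a = 43

Answer: 43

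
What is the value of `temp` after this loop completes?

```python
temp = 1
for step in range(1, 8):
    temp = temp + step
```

Start at 1, add 1 through 7
`temp` takes the values: 1 → 2 → 4 → 7 → 11 → 16 → 22 → 29

Answer: 29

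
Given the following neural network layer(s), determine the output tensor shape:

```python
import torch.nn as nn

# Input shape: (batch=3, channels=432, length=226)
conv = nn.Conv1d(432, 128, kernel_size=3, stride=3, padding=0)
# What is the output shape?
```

Input: (3, 432, 226) -> Output: (3, 128, 75)

Answer: (3, 128, 75)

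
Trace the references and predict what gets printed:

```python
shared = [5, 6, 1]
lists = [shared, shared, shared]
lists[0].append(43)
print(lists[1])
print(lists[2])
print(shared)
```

Key concept: list of same reference.
Step by step:
`shared = [5, 6, 1]` → shared = [5, 6, 1]
`lists = [shared, shared, shared]` → lists = [[5, 6, 1], [5, 6, 1], [5, 6, 1]]
`lists[0].append(43)` → shared = [5, 6, 1, 43]; lists = [[5, 6, 1, 43], [5, 6, 1, 43], [5, 6, 1, 43]]
`print(lists[1])` → prints [5, 6, 1, 43]
`print(lists[2])` → prints [5, 6, 1, 43]
`print(shared)` → prints [5, 6, 1, 43]

Answer:
[5, 6, 1, 43]
[5, 6, 1, 43]
[5, 6, 1, 43]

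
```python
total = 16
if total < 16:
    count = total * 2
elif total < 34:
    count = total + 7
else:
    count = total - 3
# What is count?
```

Trace:
`total = 16` → total = 16
`if total < 16: ...` → total < 16 is False, total < 34 is True → count = 23
So count = 23

Answer: 23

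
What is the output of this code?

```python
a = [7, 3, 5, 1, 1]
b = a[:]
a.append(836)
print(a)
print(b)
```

Key concept: slice [:] creates copy.
Step by step:
`a = [7, 3, 5, 1, 1]` → a = [7, 3, 5, 1, 1]
`b = a[:]` → b = [7, 3, 5, 1, 1]
`a.append(836)` → a = [7, 3, 5, 1, 1, 836]
`print(a)` → prints [7, 3, 5, 1, 1, 836]
`print(b)` → prints [7, 3, 5, 1, 1]

Answer:
[7, 3, 5, 1, 1, 836]
[7, 3, 5, 1, 1]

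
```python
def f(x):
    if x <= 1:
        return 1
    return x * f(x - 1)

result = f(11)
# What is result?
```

f(11) = 11 * 10 * 9 * 8 * 7 * 6 * 5 * 4 * 3 * 2 * 1 = 39916800

Answer: 39916800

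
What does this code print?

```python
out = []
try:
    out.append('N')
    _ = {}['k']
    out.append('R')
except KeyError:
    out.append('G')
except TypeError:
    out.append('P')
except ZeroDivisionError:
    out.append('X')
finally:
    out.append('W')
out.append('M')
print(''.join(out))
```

Execution trace: 'N' (try body) → 'G' (except KeyError) → 'W' (finally) → 'M' (after the try/except). Output: NGWM

Answer: NGWM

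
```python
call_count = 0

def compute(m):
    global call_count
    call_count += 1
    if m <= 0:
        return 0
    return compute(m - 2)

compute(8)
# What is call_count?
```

Linear recursion stepping by 2: 5 calls from m=8 down to ≤0.

Answer: 5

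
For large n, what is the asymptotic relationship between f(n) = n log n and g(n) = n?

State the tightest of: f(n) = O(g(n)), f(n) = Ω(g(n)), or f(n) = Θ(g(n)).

n log n vs n: f(n) = Ω(g(n)) but not O(g(n)) — n log n grows strictly faster than n.

Answer: f(n) = Ω(g(n)) but not O(g(n)) — n log n grows strictly faster than n.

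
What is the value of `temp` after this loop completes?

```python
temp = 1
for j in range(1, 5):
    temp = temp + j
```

Start at 1, add 1 through 4
`temp` takes the values: 1 → 2 → 4 → 7 → 11

Answer: 11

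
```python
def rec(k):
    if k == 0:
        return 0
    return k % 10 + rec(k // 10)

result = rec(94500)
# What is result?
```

Sum of digits of 94500: 0 + 0 + 5 + 4 + 9 = 18

Answer: 18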